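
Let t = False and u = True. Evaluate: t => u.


Implication is false only when antecedent is true and consequent is false.
Substitute: t=False, u=True.
False => True evaluates to True.

True


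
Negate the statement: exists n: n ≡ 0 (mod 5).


¬(forall x: φ) = exists x: ¬φ, and ¬(exists x: φ) = forall x: ¬φ.
Apply to the existential statement.

forall n: ~(n ≡ 0 (mod 5))


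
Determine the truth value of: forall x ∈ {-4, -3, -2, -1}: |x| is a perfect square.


Evaluate the predicate on each element: -4:True, -3:False, -2:False, -1:True.
Counterexample x = -3 fails the predicate.

False


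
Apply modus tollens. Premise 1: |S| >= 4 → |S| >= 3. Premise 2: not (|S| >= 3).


Modus tollens: from (P → Q) and ¬Q, infer ¬P.
Q = '|S| >= 3' is denied; since P → Q, P must also fail.

Not (|S| >= 4).


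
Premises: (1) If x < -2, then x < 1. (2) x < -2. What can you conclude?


Modus ponens: from (P → Q) and P, infer Q.
P = 'x < -2' is asserted, and P → Q holds, so Q follows.

x < 1.


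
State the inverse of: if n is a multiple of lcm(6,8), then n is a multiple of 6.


The inverse of (P → Q) is (¬P → ¬Q). It is equivalent to the converse, not to the original.
Here P = 'n is a multiple of lcm(6,8)' and Q = 'n is a multiple of 6'.

If not (n is a multiple of lcm(6,8)), then not (n is a multiple of 6).


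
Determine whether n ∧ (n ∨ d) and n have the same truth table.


Compare truth tables:
d | n | φ | ψ
-------------
F | F | F | F
T | F | F | F
F | T | T | T
T | T | T | T
The columns φ and ψ agree on every row.

Yes, they are logically equivalent.


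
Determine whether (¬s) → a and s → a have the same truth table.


Compare truth tables:
a | s | φ | ψ
-------------
F | F | F | T
T | F | T | T
F | T | T | F
T | T | T | T
They differ at row 1 (a=F, s=F): φ=F but ψ=T.

No, they are not logically equivalent.


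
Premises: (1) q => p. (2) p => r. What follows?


Hypothetical syllogism: from (P → Q) and (Q → R), infer (P → R).
Chain the two implications through the shared middle term 'p'.

q => r


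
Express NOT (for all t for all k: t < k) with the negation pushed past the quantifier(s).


Negation flips each quantifier (∀↔∃) and negates the inner predicate.
¬(for all t for all k: φ) = there exists t there exists k: ¬φ.

there exists t there exists k: NOT(t < k)


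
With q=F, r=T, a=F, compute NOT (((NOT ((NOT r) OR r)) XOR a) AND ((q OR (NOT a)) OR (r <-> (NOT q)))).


Substitute q=F, r=T, a=F:
… (earlier sub-steps elided)
(NOT r) OR r = F OR T = T
NOT ((NOT r) OR r) = F
(NOT ((NOT r) OR r)) XOR a = F XOR F = F
NOT a = T
q OR (NOT a) = F OR T = T
NOT q = T
r <-> (NOT q) = T <-> T = T
(q OR (NOT a)) OR (r <-> (NOT q)) = T OR T = T
((NOT ((NOT r) OR r)) XOR a) AND ((q OR (NOT a)) OR (r <-> (NOT q))) = F AND T = F
NOT (((NOT ((NOT r) OR r)) XOR a) AND ((q OR (NOT a)) OR (r <-> (NOT q)))) = T

T


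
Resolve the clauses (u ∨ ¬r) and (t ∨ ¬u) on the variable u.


The clauses contain complementary literals u and ¬u.
Resolution eliminates this pair and disjoins the remaining literals (merging duplicates).

(¬r ∨ t)


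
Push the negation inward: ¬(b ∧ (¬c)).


De Morgan: the negation of a conjunction is the disjunction of the negations.
Distribute ¬ across ∧, flipping it to ∨, and negate each literal.

(¬b) ∨ c


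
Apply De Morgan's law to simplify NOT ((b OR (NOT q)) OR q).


De Morgan: the negation of a disjunction is the conjunction of the negations.
Distribute NOT across OR, flipping it to AND, and negate each literal.

((NOT b) AND q) AND (NOT q)


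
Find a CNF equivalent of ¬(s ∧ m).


Step 1: Apply De Morgan: ¬(s ∧ m) = ¬s ∨ ¬m.

(¬s) ∨ (¬m)


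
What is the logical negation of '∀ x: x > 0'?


¬(∀ x: φ) = ∃ x: ¬φ, and ¬(∃ x: φ) = ∀ x: ¬φ.
Apply to the universal statement.

∃ x: ¬(x > 0)


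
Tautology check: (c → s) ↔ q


Build the truth table over {c, q, s}:
c | q | s | φ
-------------
F | F | F | F
T | F | F | T
F | T | F | T
T | T | F | F
F | F | T | F
T | F | T | F
F | T | T | T
T | T | T | T
Counterexample at row 1: with c=F, q=F, s=F, the formula is F.

No, it is not a tautology.


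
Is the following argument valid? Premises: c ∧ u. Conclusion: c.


This matches the form of conjunction elimination: the conclusion follows in every model of the premises.

Valid.


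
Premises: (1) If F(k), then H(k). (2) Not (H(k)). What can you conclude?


Modus tollens: from (P → Q) and ¬Q, infer ¬P.
Q = 'H(k)' is denied; since P → Q, P must also fail.

Not (F(k)).


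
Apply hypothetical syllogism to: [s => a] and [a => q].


Hypothetical syllogism: from (P → Q) and (Q → R), infer (P → R).
Chain the two implications through the shared middle term 'a'.

s => q


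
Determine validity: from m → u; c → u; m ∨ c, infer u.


This matches the form of proof by cases: the conclusion follows in every model of the premises.

Valid.


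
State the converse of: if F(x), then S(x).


The converse of (P → Q) is (Q → P). It is not in general equivalent to the original.
Here P = 'F(x)' and Q = 'S(x)'.

If S(x), then F(x).


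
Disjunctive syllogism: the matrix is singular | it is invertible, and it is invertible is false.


Disjunctive syllogism: from (P ∨ Q) and ¬P, infer Q.
One disjunct, 'it is invertible', is ruled out; the other must hold.

the matrix is singular


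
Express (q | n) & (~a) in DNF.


Step 1: Distribute ∧ over ∨: (q ∨ n) ∧ (¬a) = (q ∧ (¬a)) ∨ (n ∧ (¬a)).

(q & (~a)) | (n & (~a))


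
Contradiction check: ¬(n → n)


Truth table over {n}:
n | φ
-----
F | F
T | F
Every row is false.

Yes, it is a contradiction.


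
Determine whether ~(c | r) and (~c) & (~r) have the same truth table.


Compare truth tables:
c | r | φ | ψ
-------------
False | False | True | True
True | False | False | False
False | True | False | False
True | True | False | False
The columns φ and ψ agree on every row.

Yes, they are logically equivalent.


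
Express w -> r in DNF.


Step 1: Rewrite w → r as ¬w ∨ r.

(NOT w) OR r


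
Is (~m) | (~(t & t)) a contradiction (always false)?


Truth table over {m, t}:
m | t | φ
---------
False | False | True
True | False | True
False | True | True
True | True | False
Satisfying assignment at row 1: m=False, t=False gives True.

No, it is not a contradiction.


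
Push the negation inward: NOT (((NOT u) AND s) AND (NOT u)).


De Morgan: the negation of a conjunction is the disjunction of the negations.
Distribute NOT across AND, flipping it to OR, and negate each literal.

(u OR (NOT s)) OR u


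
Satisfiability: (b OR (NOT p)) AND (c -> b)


Search for a satisfying assignment over {b, c, p}.
Try b=F, c=F, p=F: the formula evaluates to T.
A satisfying assignment exists.

Satisfiable.


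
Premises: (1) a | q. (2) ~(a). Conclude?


Disjunctive syllogism: from (P ∨ Q) and ¬P, infer Q.
One disjunct, 'a', is ruled out; the other must hold.

q


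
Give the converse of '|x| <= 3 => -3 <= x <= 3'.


The converse of (P → Q) is (Q → P). It is not in general equivalent to the original.
Here P = '|x| <= 3' and Q = '-3 <= x <= 3'.

If -3 <= x <= 3, then |x| <= 3.


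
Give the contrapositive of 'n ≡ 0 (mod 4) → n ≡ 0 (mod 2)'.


The contrapositive of (P → Q) is (¬Q → ¬P); it is logically equivalent to the original.
Here P = 'n ≡ 0 (mod 4)' and Q = 'n ≡ 0 (mod 2)'.

If not (n ≡ 0 (mod 2)), then not (n ≡ 0 (mod 4)).


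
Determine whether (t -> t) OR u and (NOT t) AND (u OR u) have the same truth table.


Compare truth tables:
t | u | φ | ψ
-------------
F | F | T | F
T | F | T | F
F | T | T | T
T | T | T | F
They differ at row 1 (t=F, u=F): φ=T but ψ=F.

No, they are not logically equivalent.


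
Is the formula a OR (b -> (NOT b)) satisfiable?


Search for a satisfying assignment over {a, b}.
Try a=F, b=F: the formula evaluates to T.
A satisfying assignment exists.

Satisfiable.


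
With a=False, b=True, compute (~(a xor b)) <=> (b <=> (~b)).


Substitute a=False, b=True:
a xor b = False xor True = True
~(a xor b) = False
~b = False
b <=> (~b) = True <=> False = False
(~(a xor b)) <=> (b <=> (~b)) = False <=> False = True

True


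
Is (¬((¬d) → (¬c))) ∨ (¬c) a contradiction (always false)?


Truth table over {c, d}:
c | d | φ
---------
F | F | T
T | F | T
F | T | T
T | T | F
Satisfying assignment at row 1: c=F, d=F gives T.

No, it is not a contradiction.


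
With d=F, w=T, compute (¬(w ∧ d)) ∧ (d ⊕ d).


Substitute d=F, w=T:
w ∧ d = T ∧ F = F
¬(w ∧ d) = T
d ⊕ d = F ⊕ F = F
(¬(w ∧ d)) ∧ (d ⊕ d) = T ∧ F = F

F


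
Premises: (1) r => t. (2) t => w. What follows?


Hypothetical syllogism: from (P → Q) and (Q → R), infer (P → R).
Chain the two implications through the shared middle term 't'.

r => w


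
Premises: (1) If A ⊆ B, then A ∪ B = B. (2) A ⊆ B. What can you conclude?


Modus ponens: from (P → Q) and P, infer Q.
P = 'A ⊆ B' is asserted, and P → Q holds, so Q follows.

A ∪ B = B.


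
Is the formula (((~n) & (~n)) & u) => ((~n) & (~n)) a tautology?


Build the truth table over {n, u}:
n | u | φ
---------
False | False | True
True | False | True
False | True | True
True | True | True
Every row evaluates to true.

Yes, it is a tautology.


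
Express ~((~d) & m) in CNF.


Step 1: Apply De Morgan: ¬((¬d) ∧ m) = ¬(¬d) ∨ ¬m.
Step 2: Eliminate any double negations (¬¬X = X).

d | (~m)


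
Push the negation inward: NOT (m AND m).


De Morgan: the negation of a conjunction is the disjunction of the negations.
Distribute NOT across AND, flipping it to OR, and negate each literal.

(NOT m) OR (NOT m)


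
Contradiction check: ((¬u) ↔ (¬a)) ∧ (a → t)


Truth table over {a, t, u}:
a | t | u | φ
-------------
F | F | F | T
T | F | F | F
F | T | F | T
T | T | F | F
F | F | T | F
T | F | T | F
F | T | T | F
T | T | T | T
Satisfying assignment at row 1: a=F, t=F, u=F gives T.

No, it is not a contradiction.


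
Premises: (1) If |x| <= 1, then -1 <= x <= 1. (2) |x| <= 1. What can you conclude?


Modus ponens: from (P → Q) and P, infer Q.
P = '|x| <= 1' is asserted, and P → Q holds, so Q follows.

-1 <= x <= 1.


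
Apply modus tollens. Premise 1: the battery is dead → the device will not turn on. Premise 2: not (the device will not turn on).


Modus tollens: from (P → Q) and ¬Q, infer ¬P.
Q = 'the device will not turn on' is denied; since P → Q, P must also fail.

Not (the battery is dead).


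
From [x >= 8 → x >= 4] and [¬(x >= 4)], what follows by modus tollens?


Modus tollens: from (P → Q) and ¬Q, infer ¬P.
Q = 'x >= 4' is denied; since P → Q, P must also fail.

Not (x >= 8).


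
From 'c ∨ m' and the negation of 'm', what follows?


Disjunctive syllogism: from (P ∨ Q) and ¬P, infer Q.
One disjunct, 'm', is ruled out; the other must hold.

c


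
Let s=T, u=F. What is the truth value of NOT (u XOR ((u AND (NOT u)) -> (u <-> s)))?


Substitute s=T, u=F:
NOT u = T
u AND (NOT u) = F AND T = F
u <-> s = F <-> T = F
(u AND (NOT u)) -> (u <-> s) = F -> F = T
u XOR ((u AND (NOT u)) -> (u <-> s)) = F XOR T = T
NOT (u XOR ((u AND (NOT u)) -> (u <-> s))) = F

F


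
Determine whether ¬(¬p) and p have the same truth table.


Compare truth tables:
p | φ | ψ
---------
F | F | F
T | T | T
The columns φ and ψ agree on every row.

Yes, they are logically equivalent.


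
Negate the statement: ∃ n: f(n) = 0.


¬(∀ x: φ) = ∃ x: ¬φ, and ¬(∃ x: φ) = ∀ x: ¬φ.
Apply to the existential statement.

∀ n: ¬(f(n) = 0)


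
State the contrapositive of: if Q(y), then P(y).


The contrapositive of (P → Q) is (¬Q → ¬P); it is logically equivalent to the original.
Here P = 'Q(y)' and Q = 'P(y)'.

If not (P(y)), then not (Q(y)).


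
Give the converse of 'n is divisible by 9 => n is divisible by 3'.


The converse of (P → Q) is (Q → P). It is not in general equivalent to the original.
Here P = 'n is divisible by 9' and Q = 'n is divisible by 3'.

If n is divisible by 3, then n is divisible by 9.


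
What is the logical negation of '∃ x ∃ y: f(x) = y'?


Negation flips each quantifier (∀↔∃) and negates the inner predicate.
¬(∃ x ∃ y: φ) = ∀ x ∀ y: ¬φ.

∀ x ∀ y: ¬(f(x) = y)


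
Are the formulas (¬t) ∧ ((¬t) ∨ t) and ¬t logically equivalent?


Compare truth tables:
t | φ | ψ
---------
F | T | T
T | F | F
The columns φ and ψ agree on every row.

Yes, they are logically equivalent.


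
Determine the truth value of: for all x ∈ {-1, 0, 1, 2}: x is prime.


Evaluate the predicate on each element: -1:F, 0:F, 1:F, 2:T.
Counterexample x = -1 fails the predicate.

F


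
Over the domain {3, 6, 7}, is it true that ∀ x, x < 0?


Evaluate the predicate on each element: 3:F, 6:F, 7:F.
Counterexample x = 3 fails the predicate.

F


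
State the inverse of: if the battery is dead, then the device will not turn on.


The inverse of (P → Q) is (¬P → ¬Q). It is equivalent to the converse, not to the original.
Here P = 'the battery is dead' and Q = 'the device will not turn on'.

If not (the battery is dead), then not (the device will not turn on).


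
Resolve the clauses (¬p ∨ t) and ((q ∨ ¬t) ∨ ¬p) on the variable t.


The clauses contain complementary literals t and ¬t.
Resolution eliminates this pair and disjoins the remaining literals (merging duplicates).

(¬p ∨ q)


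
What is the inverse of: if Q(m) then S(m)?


The inverse of (P → Q) is (¬P → ¬Q). It is equivalent to the converse, not to the original.
Here P = 'Q(m)' and Q = 'S(m)'.

If not (Q(m)), then not (S(m)).


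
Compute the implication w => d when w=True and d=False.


Implication is false only when antecedent is true and consequent is false.
Substitute: w=True, d=False.
True => False evaluates to False.

False


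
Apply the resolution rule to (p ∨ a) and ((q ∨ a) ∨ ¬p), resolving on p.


The clauses contain complementary literals p and ¬p.
Resolution eliminates this pair and disjoins the remaining literals (merging duplicates).

(a ∨ q)


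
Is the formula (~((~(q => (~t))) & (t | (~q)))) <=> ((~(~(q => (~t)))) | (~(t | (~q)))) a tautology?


Build the truth table over {q, t}:
q | t | φ
---------
False | False | True
True | False | True
False | True | True
True | True | True
Every row evaluates to true.

Yes, it is a tautology.


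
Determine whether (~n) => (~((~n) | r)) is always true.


Build the truth table over {n, r}:
n | r | φ
---------
False | False | False
True | False | True
False | True | False
True | True | True
Counterexample at row 1: with n=False, r=False, the formula is False.

No, it is not a tautology.


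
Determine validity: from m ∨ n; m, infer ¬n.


This is affirming a disjunct (fallacy). There exist truth assignments where the premises are all true but the conclusion is false.

Invalid.


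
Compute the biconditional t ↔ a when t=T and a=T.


Biconditional is true when both operands have the same truth value.
Substitute: t=T, a=T.
T ↔ T evaluates to T.

T


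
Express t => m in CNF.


Step 1: Rewrite t → m as ¬t ∨ m.

(~t) | m


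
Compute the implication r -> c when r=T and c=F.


Implication is false only when antecedent is true and consequent is false.
Substitute: r=T, c=F.
T -> F evaluates to F.

F


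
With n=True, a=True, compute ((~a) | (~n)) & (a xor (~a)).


Substitute n=True, a=True:
~a = False
~n = False
(~a) | (~n) = False | False = False
~a = False
a xor (~a) = True xor False = True
((~a) | (~n)) & (a xor (~a)) = False & True = False

False


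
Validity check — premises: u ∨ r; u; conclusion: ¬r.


This is affirming a disjunct (fallacy). There exist truth assignments where the premises are all true but the conclusion is false.

Invalid.


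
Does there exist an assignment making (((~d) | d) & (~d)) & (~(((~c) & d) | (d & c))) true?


Search for a satisfying assignment over {c, d}.
Try c=False, d=False: the formula evaluates to True.
A satisfying assignment exists.

Satisfiable.


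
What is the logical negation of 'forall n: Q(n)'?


¬(forall x: φ) = exists x: ¬φ, and ¬(exists x: φ) = forall x: ¬φ.
Apply to the universal statement.

exists n: ~(Q(n))


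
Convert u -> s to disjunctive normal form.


Step 1: Rewrite u → s as ¬u ∨ s.

(NOT u) OR s


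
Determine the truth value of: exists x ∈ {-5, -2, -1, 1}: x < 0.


Evaluate the predicate on each element: -5:True, -2:True, -1:True, 1:False.
Witness x = -5 satisfies the predicate.

True


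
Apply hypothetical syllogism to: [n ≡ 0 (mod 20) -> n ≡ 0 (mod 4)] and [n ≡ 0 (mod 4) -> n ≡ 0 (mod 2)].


Hypothetical syllogism: from (P → Q) and (Q → R), infer (P → R).
Chain the two implications through the shared middle term 'n ≡ 0 (mod 4)'.

n ≡ 0 (mod 20) -> n ≡ 0 (mod 2)


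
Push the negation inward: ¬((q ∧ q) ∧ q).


De Morgan: the negation of a conjunction is the disjunction of the negations.
Distribute ¬ across ∧, flipping it to ∨, and negate each literal.

((¬q) ∨ (¬q)) ∨ (¬q)


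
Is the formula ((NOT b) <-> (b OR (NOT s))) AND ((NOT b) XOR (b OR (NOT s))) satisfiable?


Check all 4 assignments over {b, s}:
b | s | φ
---------
F | F | F
T | F | F
F | T | F
T | T | F
No assignment makes the formula true.

Unsatisfiable.


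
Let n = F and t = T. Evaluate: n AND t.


Conjunction is true only when both operands are true.
Substitute: n=F, t=T.
F AND T evaluates to F.

F


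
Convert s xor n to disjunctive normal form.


Step 1: s ⊕ n is true exactly when they disagree: (s ∧ ¬n) ∨ (¬s ∧ n).

(s & (~n)) | ((~s) & n)


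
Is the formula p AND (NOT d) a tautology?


Build the truth table over {d, p}:
d | p | φ
---------
F | F | F
T | F | F
F | T | T
T | T | F
Counterexample at row 1: with d=F, p=F, the formula is F.

No, it is not a tautology.


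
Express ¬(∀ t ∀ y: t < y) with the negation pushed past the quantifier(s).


Negation flips each quantifier (∀↔∃) and negates the inner predicate.
¬(∀ t ∀ y: φ) = ∃ t ∃ y: ¬φ.

∃ t ∃ y: ¬(t < y)


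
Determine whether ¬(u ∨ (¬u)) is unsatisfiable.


Truth table over {u}:
u | φ
-----
F | F
T | F
Every row is false.

Yes, it is a contradiction.


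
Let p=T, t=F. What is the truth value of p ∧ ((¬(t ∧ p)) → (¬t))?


Substitute p=T, t=F:
t ∧ p = F ∧ T = F
¬(t ∧ p) = T
¬t = T
(¬(t ∧ p)) → (¬t) = T → T = T
p ∧ ((¬(t ∧ p)) → (¬t)) = T ∧ T = T

T


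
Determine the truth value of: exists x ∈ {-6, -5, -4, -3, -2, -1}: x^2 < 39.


Evaluate the predicate on each element: -6:True, -5:True, -4:True, -3:True, -2:True, -1:True.
Witness x = -6 satisfies the predicate.

True


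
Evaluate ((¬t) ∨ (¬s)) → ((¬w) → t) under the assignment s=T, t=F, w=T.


Substitute s=T, t=F, w=T:
¬t = T
¬s = F
(¬t) ∨ (¬s) = T ∨ F = T
¬w = F
(¬w) → t = F → F = T
((¬t) ∨ (¬s)) → ((¬w) → t) = T → T = T

T


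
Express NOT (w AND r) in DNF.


Step 1: Apply De Morgan: ¬(w ∧ r) = ¬w ∨ ¬r.

(NOT w) OR (NOT r)


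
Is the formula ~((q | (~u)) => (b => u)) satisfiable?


Search for a satisfying assignment over {b, q, u}.
Try b=True, q=False, u=False: the formula evaluates to True.
A satisfying assignment exists.

Satisfiable.


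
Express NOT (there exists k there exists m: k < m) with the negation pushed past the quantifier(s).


Negation flips each quantifier (∀↔∃) and negates the inner predicate.
¬(there exists k there exists m: φ) = for all k for all m: ¬φ.

for all k for all m: NOT(k < m)


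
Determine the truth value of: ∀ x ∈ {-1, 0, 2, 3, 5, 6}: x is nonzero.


Evaluate the predicate on each element: -1:T, 0:F, 2:T, 3:T, 5:T, 6:T.
Counterexample x = 0 fails the predicate.

F


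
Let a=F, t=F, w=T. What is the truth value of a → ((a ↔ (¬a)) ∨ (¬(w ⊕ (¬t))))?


Substitute a=F, t=F, w=T:
¬a = T
a ↔ (¬a) = F ↔ T = F
¬t = T
w ⊕ (¬t) = T ⊕ T = F
¬(w ⊕ (¬t)) = T
(a ↔ (¬a)) ∨ (¬(w ⊕ (¬t))) = F ∨ T = T
a → ((a ↔ (¬a)) ∨ (¬(w ⊕ (¬t)))) = F → T = T

T


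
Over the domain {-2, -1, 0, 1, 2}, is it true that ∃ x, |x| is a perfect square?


Evaluate the predicate on each element: -2:F, -1:T, 0:T, 1:T, 2:F.
Witness x = -1 satisfies the predicate.

T


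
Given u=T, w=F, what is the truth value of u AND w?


Conjunction is true only when both operands are true.
Substitute: u=T, w=F.
T AND F evaluates to F.

F


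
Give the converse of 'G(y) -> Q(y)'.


The converse of (P → Q) is (Q → P). It is not in general equivalent to the original.
Here P = 'G(y)' and Q = 'Q(y)'.

If Q(y), then G(y).


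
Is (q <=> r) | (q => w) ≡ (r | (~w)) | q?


Compare truth tables:
q | r | w | φ | ψ
-----------------
False | False | False | True | True
True | False | False | False | True
False | True | False | True | True
True | True | False | True | True
False | False | True | True | False
True | False | True | True | True
False | True | True | True | True
True | True | True | True | True
They differ at row 2 (q=True, r=False, w=False): φ=False but ψ=True.

No, they are not logically equivalent.


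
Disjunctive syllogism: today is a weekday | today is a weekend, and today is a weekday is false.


Disjunctive syllogism: from (P ∨ Q) and ¬P, infer Q.
One disjunct, 'today is a weekday', is ruled out; the other must hold.

today is a weekend


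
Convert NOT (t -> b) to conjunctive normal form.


Step 1: Rewrite t → b as ¬t ∨ b.
Step 2: Negate: ¬(¬t ∨ b) = t ∧ ¬b (De Morgan + double negation).

t AND (NOT b)


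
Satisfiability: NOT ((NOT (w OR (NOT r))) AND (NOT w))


Search for a satisfying assignment over {r, w}.
Try r=F, w=F: the formula evaluates to T.
A satisfying assignment exists.

Satisfiable.


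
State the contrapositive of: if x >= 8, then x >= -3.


The contrapositive of (P → Q) is (¬Q → ¬P); it is logically equivalent to the original.
Here P = 'x >= 8' and Q = 'x >= -3'.

If not (x >= -3), then not (x >= 8).


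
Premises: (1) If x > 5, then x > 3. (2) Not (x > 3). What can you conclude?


Modus tollens: from (P → Q) and ¬Q, infer ¬P.
Q = 'x > 3' is denied; since P → Q, P must also fail.

Not (x > 5).


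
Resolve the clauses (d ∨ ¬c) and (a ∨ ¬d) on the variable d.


The clauses contain complementary literals d and ¬d.
Resolution eliminates this pair and disjoins the remaining literals (merging duplicates).

(¬c ∨ a)


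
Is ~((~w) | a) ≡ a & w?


Compare truth tables:
a | w | φ | ψ
-------------
False | False | False | False
True | False | False | False
False | True | True | False
True | True | False | True
They differ at row 3 (a=False, w=True): φ=True but ψ=False.

No, they are not logically equivalent.


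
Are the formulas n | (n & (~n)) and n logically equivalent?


Compare truth tables:
n | φ | ψ
---------
False | False | False
True | True | True
The columns φ and ψ agree on every row.

Yes, they are logically equivalent.


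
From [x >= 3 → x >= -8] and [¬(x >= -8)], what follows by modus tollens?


Modus tollens: from (P → Q) and ¬Q, infer ¬P.
Q = 'x >= -8' is denied; since P → Q, P must also fail.

Not (x >= 3).


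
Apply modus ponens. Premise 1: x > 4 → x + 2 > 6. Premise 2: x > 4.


Modus ponens: from (P → Q) and P, infer Q.
P = 'x > 4' is asserted, and P → Q holds, so Q follows.

x + 2 > 6.


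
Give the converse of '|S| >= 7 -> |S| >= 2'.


The converse of (P → Q) is (Q → P). It is not in general equivalent to the original.
Here P = '|S| >= 7' and Q = '|S| >= 2'.

If |S| >= 2, then |S| >= 7.


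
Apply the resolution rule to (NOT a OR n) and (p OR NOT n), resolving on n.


The clauses contain complementary literals n and NOTn.
Resolution eliminates this pair and disjoins the remaining literals (merging duplicates).

(NOT a OR p)


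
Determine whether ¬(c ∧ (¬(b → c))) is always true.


Build the truth table over {b, c}:
b | c | φ
---------
F | F | T
T | F | T
F | T | T
T | T | T
Every row evaluates to true.

Yes, it is a tautology.


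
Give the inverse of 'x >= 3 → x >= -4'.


The inverse of (P → Q) is (¬P → ¬Q). It is equivalent to the converse, not to the original.
Here P = 'x >= 3' and Q = 'x >= -4'.

If not (x >= 3), then not (x >= -4).


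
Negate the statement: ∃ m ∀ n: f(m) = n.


Negation flips each quantifier (∀↔∃) and negates the inner predicate.
¬(∃ m ∀ n: φ) = ∀ m ∃ n: ¬φ.

∀ m ∃ n: ¬(f(m) = n)


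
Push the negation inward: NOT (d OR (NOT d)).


De Morgan: the negation of a disjunction is the conjunction of the negations.
Distribute NOT across OR, flipping it to AND, and negate each literal.

(NOT d) AND d


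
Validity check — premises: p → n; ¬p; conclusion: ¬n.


This is denying the antecedent (fallacy). There exist truth assignments where the premises are all true but the conclusion is false.

Invalid.


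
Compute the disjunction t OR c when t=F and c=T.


Disjunction is false only when both operands are false.
Substitute: t=F, c=T.
F OR T evaluates to T.

T


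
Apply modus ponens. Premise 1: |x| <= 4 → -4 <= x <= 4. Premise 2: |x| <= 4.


Modus ponens: from (P → Q) and P, infer Q.
P = '|x| <= 4' is asserted, and P → Q holds, so Q follows.

-4 <= x <= 4.


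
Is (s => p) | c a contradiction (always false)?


Truth table over {c, p, s}:
c | p | s | φ
-------------
False | False | False | True
True | False | False | True
False | True | False | True
True | True | False | True
False | False | True | False
True | False | True | True
False | True | True | True
True | True | True | True
Satisfying assignment at row 1: c=False, p=False, s=False gives True.

No, it is not a contradiction.


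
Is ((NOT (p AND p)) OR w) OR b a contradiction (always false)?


Truth table over {b, p, w}:
b | p | w | φ
-------------
F | F | F | T
T | F | F | T
F | T | F | F
T | T | F | T
F | F | T | T
T | F | T | T
F | T | T | T
T | T | T | T
Satisfying assignment at row 1: b=F, p=F, w=F gives T.

No, it is not a contradiction.


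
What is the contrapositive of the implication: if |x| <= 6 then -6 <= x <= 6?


The contrapositive of (P → Q) is (¬Q → ¬P); it is logically equivalent to the original.
Here P = '|x| <= 6' and Q = '-6 <= x <= 6'.

If not (-6 <= x <= 6), then not (|x| <= 6).


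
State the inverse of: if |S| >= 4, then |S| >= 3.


The inverse of (P → Q) is (¬P → ¬Q). It is equivalent to the converse, not to the original.
Here P = '|S| >= 4' and Q = '|S| >= 3'.

If not (|S| >= 4), then not (|S| >= 3).


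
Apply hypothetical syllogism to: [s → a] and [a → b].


Hypothetical syllogism: from (P → Q) and (Q → R), infer (P → R).
Chain the two implications through the shared middle term 'a'.

s → b


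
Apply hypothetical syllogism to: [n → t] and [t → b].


Hypothetical syllogism: from (P → Q) and (Q → R), infer (P → R).
Chain the two implications through the shared middle term 't'.

n → b


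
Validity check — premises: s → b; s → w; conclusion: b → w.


This is (no valid rule). There exist truth assignments where the premises are all true but the conclusion is false.

Invalid.


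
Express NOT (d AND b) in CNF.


Step 1: Apply De Morgan: ¬(d ∧ b) = ¬d ∨ ¬b.

(NOT d) OR (NOT b)


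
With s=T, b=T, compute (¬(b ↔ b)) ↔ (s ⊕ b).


Substitute s=T, b=T:
b ↔ b = T ↔ T = T
¬(b ↔ b) = F
s ⊕ b = T ⊕ T = F
(¬(b ↔ b)) ↔ (s ⊕ b) = F ↔ F = T

T


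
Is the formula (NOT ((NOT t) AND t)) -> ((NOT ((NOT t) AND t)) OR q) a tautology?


Build the truth table over {q, t}:
q | t | φ
---------
F | F | T
T | F | T
F | T | T
T | T | T
Every row evaluates to true.

Yes, it is a tautology.


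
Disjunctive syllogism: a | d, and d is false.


Disjunctive syllogism: from (P ∨ Q) and ¬P, infer Q.
One disjunct, 'd', is ruled out; the other must hold.

a


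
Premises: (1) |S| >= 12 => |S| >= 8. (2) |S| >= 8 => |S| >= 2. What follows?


Hypothetical syllogism: from (P → Q) and (Q → R), infer (P → R).
Chain the two implications through the shared middle term '|S| >= 8'.

|S| >= 12 => |S| >= 2


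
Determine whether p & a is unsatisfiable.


Truth table over {a, p}:
a | p | φ
---------
False | False | False
True | False | False
False | True | False
True | True | True
Satisfying assignment at row 4: a=True, p=True gives True.

No, it is not a contradiction.


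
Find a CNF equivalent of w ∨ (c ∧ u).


Step 1: Distribute ∨ over ∧: w ∨ (c ∧ u) = (w ∨ c) ∧ (w ∨ u).

(w ∨ c) ∧ (w ∨ u)


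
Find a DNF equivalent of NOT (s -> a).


Step 1: Rewrite implication then negate: ¬(¬s ∨ a) = s ∧ ¬a.

s AND (NOT a)


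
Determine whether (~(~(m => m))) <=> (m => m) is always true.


Build the truth table over {m}:
m | φ
-----
False | True
True | True
Every row evaluates to true.

Yes, it is a tautology.


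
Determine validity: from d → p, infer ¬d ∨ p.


This matches the form of material implication: the conclusion follows in every model of the premises.

Valid.


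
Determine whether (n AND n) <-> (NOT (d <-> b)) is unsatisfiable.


Truth table over {b, d, n}:
b | d | n | φ
-------------
F | F | F | T
T | F | F | F
F | T | F | F
T | T | F | T
F | F | T | F
T | F | T | T
F | T | T | T
T | T | T | F
Satisfying assignment at row 1: b=F, d=F, n=F gives T.

No, it is not a contradiction.


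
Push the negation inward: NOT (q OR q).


De Morgan: the negation of a disjunction is the conjunction of the negations.
Distribute NOT across OR, flipping it to AND, and negate each literal.

(NOT q) AND (NOT q)


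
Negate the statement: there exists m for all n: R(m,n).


Negation flips each quantifier (∀↔∃) and negates the inner predicate.
¬(there exists m for all n: φ) = for all m there exists n: ¬φ.

for all m there exists n: NOT(R(m,n))


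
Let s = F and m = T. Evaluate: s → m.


Implication is false only when antecedent is true and consequent is false.
Substitute: s=F, m=T.
F → T evaluates to T.

T


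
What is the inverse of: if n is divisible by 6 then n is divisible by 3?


The inverse of (P → Q) is (¬P → ¬Q). It is equivalent to the converse, not to the original.
Here P = 'n is divisible by 6' and Q = 'n is divisible by 3'.

If not (n is divisible by 6), then not (n is divisible by 3).


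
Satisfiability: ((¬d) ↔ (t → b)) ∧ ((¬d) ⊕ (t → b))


Check all 8 assignments over {b, d, t}:
b | d | t | φ
-------------
F | F | F | F
T | F | F | F
F | T | F | F
T | T | F | F
F | F | T | F
T | F | T | F
F | T | T | F
T | T | T | F
No assignment makes the formula true.

Unsatisfiable.


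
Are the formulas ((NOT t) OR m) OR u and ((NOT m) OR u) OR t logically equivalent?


Compare truth tables:
m | t | u | φ | ψ
-----------------
F | F | F | T | T
T | F | F | T | F
F | T | F | F | T
T | T | F | T | T
F | F | T | T | T
T | F | T | T | T
F | T | T | T | T
T | T | T | T | T
They differ at row 2 (m=T, t=F, u=F): φ=T but ψ=F.

No, they are not logically equivalent.


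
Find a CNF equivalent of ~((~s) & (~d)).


Step 1: Apply De Morgan: ¬((¬s) ∧ (¬d)) = ¬(¬s) ∨ ¬(¬d).
Step 2: Eliminate any double negations (¬¬X = X).

s | d


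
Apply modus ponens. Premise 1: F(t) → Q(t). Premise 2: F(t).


Modus ponens: from (P → Q) and P, infer Q.
P = 'F(t)' is asserted, and P → Q holds, so Q follows.

Q(t).


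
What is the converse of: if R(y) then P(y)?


The converse of (P → Q) is (Q → P). It is not in general equivalent to the original.
Here P = 'R(y)' and Q = 'P(y)'.

If P(y), then R(y).


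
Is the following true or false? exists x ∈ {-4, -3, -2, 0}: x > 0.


Evaluate the predicate on each element: -4:False, -3:False, -2:False, 0:False.
No element satisfies the predicate.

False


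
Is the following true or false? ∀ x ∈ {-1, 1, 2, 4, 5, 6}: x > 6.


Evaluate the predicate on each element: -1:F, 1:F, 2:F, 4:F, 5:F, 6:F.
Counterexample x = -1 fails the predicate.

F


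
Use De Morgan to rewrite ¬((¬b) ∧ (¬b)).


De Morgan: the negation of a conjunction is the disjunction of the negations.
Distribute ¬ across ∧, flipping it to ∨, and negate each literal.

b ∨ b


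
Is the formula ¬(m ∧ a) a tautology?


Build the truth table over {a, m}:
a | m | φ
---------
F | F | T
T | F | T
F | T | T
T | T | F
Counterexample at row 4: with a=T, m=T, the formula is F.

No, it is not a tautology.


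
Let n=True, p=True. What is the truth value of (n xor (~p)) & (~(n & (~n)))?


Substitute n=True, p=True:
~p = False
n xor (~p) = True xor False = True
~n = False
n & (~n) = True & False = False
~(n & (~n)) = True
(n xor (~p)) & (~(n & (~n))) = True & True = True

True


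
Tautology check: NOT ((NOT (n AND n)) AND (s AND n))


Build the truth table over {n, s}:
n | s | φ
---------
F | F | T
T | F | T
F | T | T
T | T | T
Every row evaluates to true.

Yes, it is a tautology.


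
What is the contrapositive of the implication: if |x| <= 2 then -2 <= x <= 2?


The contrapositive of (P → Q) is (¬Q → ¬P); it is logically equivalent to the original.
Here P = '|x| <= 2' and Q = '-2 <= x <= 2'.

If not (-2 <= x <= 2), then not (|x| <= 2).


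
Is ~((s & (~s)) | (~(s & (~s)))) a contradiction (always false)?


Truth table over {s}:
s | φ
-----
False | False
True | False
Every row is false.

Yes, it is a contradiction.


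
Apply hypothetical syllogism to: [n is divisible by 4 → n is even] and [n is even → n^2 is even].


Hypothetical syllogism: from (P → Q) and (Q → R), infer (P → R).
Chain the two implications through the shared middle term 'n is even'.

n is divisible by 4 → n^2 is even


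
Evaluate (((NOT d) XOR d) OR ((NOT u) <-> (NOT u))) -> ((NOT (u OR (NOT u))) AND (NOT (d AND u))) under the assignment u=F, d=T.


Substitute u=F, d=T:
… (earlier sub-steps elided)
NOT u = T
(NOT u) <-> (NOT u) = T <-> T = T
((NOT d) XOR d) OR ((NOT u) <-> (NOT u)) = T OR T = T
NOT u = T
u OR (NOT u) = F OR T = T
NOT (u OR (NOT u)) = F
d AND u = T AND F = F
NOT (d AND u) = T
(NOT (u OR (NOT u))) AND (NOT (d AND u)) = F AND T = F
(((NOT d) XOR d) OR ((NOT u) <-> (NOT u))) -> ((NOT (u OR (NOT u))) AND (NOT (d AND u))) = T -> F = F

F


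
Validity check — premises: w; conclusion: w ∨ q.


This matches the form of disjunction introduction: the conclusion follows in every model of the premises.

Valid.


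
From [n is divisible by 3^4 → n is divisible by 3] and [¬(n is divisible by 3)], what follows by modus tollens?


Modus tollens: from (P → Q) and ¬Q, infer ¬P.
Q = 'n is divisible by 3' is denied; since P → Q, P must also fail.

Not (n is divisible by 3^4).


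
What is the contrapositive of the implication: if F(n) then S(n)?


The contrapositive of (P → Q) is (¬Q → ¬P); it is logically equivalent to the original.
Here P = 'F(n)' and Q = 'S(n)'.

If not (S(n)), then not (F(n)).


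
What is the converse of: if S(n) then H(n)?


The converse of (P → Q) is (Q → P). It is not in general equivalent to the original.
Here P = 'S(n)' and Q = 'H(n)'.

If H(n), then S(n).


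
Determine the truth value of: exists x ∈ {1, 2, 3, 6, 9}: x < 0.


Evaluate the predicate on each element: 1:False, 2:False, 3:False, 6:False, 9:False.
No element satisfies the predicate.

False


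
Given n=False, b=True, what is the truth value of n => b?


Implication is false only when antecedent is true and consequent is false.
Substitute: n=False, b=True.
False => True evaluates to True.

True


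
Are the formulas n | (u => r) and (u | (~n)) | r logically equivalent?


Compare truth tables:
n | r | u | φ | ψ
-----------------
False | False | False | True | True
True | False | False | True | False
False | True | False | True | True
True | True | False | True | True
False | False | True | False | True
True | False | True | True | True
False | True | True | True | True
True | True | True | True | True
They differ at row 2 (n=True, r=False, u=False): φ=True but ψ=False.

No, they are not logically equivalent.


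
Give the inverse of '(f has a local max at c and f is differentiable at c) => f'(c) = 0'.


The inverse of (P → Q) is (¬P → ¬Q). It is equivalent to the converse, not to the original.
Here P = '(f has a local max at c and f is differentiable at c)' and Q = 'f'(c) = 0'.

If not ((f has a local max at c and f is differentiable at c)), then not (f'(c) = 0).


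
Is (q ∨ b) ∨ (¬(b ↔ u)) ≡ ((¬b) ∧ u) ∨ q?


Compare truth tables:
b | q | u | φ | ψ
-----------------
F | F | F | F | F
T | F | F | T | F
F | T | F | T | T
T | T | F | T | T
F | F | T | T | T
T | F | T | T | F
F | T | T | T | T
T | T | T | T | T
They differ at row 2 (b=T, q=F, u=F): φ=T but ψ=F.

No, they are not logically equivalent.


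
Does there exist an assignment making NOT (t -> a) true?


Search for a satisfying assignment over {a, t}.
Try a=F, t=T: the formula evaluates to T.
A satisfying assignment exists.

Satisfiable.


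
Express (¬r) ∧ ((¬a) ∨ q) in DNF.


Step 1: Distribute ∧ over ∨: (¬r) ∧ ((¬a) ∨ q) = ((¬r) ∧ (¬a)) ∨ ((¬r) ∧ q).

((¬r) ∧ (¬a)) ∨ ((¬r) ∧ q)


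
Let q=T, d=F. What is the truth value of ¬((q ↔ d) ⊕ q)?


Substitute q=T, d=F:
q ↔ d = T ↔ F = F
(q ↔ d) ⊕ q = F ⊕ T = T
¬((q ↔ d) ⊕ q) = F

F


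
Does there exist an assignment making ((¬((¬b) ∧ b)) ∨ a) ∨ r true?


Search for a satisfying assignment over {a, b, r}.
Try a=F, b=F, r=F: the formula evaluates to T.
A satisfying assignment exists.

Satisfiable.


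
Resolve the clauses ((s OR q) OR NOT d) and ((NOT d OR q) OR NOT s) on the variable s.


The clauses contain complementary literals s and NOTs.
Resolution eliminates this pair and disjoins the remaining literals (merging duplicates).

(NOT d OR q)


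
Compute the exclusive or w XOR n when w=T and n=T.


Exclusive or is true when exactly one operand is true.
Substitute: w=T, n=T.
T XOR T evaluates to F.

F


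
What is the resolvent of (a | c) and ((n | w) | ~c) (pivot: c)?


The clauses contain complementary literals c and ~c.
Resolution eliminates this pair and disjoins the remaining literals (merging duplicates).

((a | n) | w)


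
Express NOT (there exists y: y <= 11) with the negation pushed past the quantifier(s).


¬(for all x: φ) = there exists x: ¬φ, and ¬(there exists x: φ) = for all x: ¬φ.
Apply to the existential statement.

for all y: NOT(y <= 11)


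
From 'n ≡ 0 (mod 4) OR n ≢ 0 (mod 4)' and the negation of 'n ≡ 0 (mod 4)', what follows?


Disjunctive syllogism: from (P ∨ Q) and ¬P, infer Q.
One disjunct, 'n ≡ 0 (mod 4)', is ruled out; the other must hold.

n ≢ 0 (mod 4)


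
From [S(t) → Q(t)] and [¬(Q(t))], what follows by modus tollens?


Modus tollens: from (P → Q) and ¬Q, infer ¬P.
Q = 'Q(t)' is denied; since P → Q, P must also fail.

Not (S(t)).


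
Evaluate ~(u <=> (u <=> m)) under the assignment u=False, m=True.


Substitute u=False, m=True:
u <=> m = False <=> True = False
u <=> (u <=> m) = False <=> False = True
~(u <=> (u <=> m)) = False

False
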